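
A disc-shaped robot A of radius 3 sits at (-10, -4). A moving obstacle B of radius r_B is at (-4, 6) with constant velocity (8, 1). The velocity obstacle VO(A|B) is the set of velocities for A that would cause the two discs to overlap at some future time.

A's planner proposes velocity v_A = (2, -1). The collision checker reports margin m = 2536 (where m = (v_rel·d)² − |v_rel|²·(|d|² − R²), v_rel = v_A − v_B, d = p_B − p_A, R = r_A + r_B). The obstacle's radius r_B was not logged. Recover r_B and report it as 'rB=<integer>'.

m = 2536
d = (6, 10);  v_rel = (-6, -2),  |v_rel|² = 40
v_rel×d = (-6)·(10) − (-2)·(6) = -48
since m = R²·40 − (-48)²:  R² = (2304 + 2536) / 40 = 121
R = √121 = 11  ⇒  r_B = 11 − 3 = 8

rB=8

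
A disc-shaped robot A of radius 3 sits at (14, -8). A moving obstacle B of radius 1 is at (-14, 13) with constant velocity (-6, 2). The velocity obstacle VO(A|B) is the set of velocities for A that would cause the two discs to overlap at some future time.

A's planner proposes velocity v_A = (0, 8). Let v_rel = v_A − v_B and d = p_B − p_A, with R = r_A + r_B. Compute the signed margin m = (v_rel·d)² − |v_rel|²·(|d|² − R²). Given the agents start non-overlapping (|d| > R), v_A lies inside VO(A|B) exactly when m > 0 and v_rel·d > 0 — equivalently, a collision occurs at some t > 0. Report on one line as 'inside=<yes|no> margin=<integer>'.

d = (-28, 21),  |d|² = 1225;  R = 3+1 = 4,  c = 1225−4² = 1209
v_rel = (6, 6),  |v_rel|² = 72;  v_rel·d = (6)·(-28) + (6)·(21) = -42
72·t² + 84·t + 1209 = 0  ⇒  m = (-42)² − 72·1209 = -85284
m = -85284 < 0,  v_rel·d = -42 < 0  ⇒  outside

inside=no margin=-85284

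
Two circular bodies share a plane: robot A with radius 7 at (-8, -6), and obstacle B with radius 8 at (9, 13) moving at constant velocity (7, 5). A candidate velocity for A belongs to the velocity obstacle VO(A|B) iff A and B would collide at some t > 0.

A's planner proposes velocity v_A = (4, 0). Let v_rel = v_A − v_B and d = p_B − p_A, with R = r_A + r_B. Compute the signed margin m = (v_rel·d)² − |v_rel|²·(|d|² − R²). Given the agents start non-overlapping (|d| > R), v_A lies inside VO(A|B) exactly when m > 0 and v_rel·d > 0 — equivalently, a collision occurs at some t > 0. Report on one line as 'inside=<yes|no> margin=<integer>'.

d = (17, 19),  |d|² = 650;  R = 7+8 = 15,  c = 650−15² = 425
v_rel = (-3, -5),  |v_rel|² = 34;  v_rel·d = (-3)·(17) + (-5)·(19) = -146
34·t² + 292·t + 425 = 0  ⇒  m = (-146)² − 34·425 = 6866
m = 6866 > 0,  v_rel·d = -146 < 0  ⇒  outside

inside=no margin=6866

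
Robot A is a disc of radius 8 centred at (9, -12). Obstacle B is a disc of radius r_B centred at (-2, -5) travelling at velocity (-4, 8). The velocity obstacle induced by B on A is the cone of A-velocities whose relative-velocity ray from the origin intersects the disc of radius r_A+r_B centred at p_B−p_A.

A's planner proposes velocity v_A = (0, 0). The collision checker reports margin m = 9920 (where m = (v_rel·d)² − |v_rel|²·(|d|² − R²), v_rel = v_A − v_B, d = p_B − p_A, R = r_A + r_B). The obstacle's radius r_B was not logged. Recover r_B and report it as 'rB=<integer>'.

m = 9920
d = (-11, 7);  v_rel = (4, -8),  |v_rel|² = 80
v_rel×d = (4)·(7) − (-8)·(-11) = -60
since m = R²·80 − (-60)²:  R² = (3600 + 9920) / 80 = 169
R = √169 = 13  ⇒  r_B = 13 − 8 = 5

rB=5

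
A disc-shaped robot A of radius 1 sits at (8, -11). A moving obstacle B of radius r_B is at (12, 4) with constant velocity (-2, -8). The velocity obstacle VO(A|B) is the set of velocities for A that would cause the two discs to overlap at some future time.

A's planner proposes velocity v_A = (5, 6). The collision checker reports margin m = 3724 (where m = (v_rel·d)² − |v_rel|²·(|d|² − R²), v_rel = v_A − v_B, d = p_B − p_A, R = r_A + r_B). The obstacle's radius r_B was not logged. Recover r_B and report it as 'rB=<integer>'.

m = 3724
d = (4, 15);  v_rel = (7, 14),  |v_rel|² = 245
v_rel×d = (7)·(15) − (14)·(4) = 49
since m = R²·245 − 49²:  R² = (2401 + 3724) / 245 = 25
R = √25 = 5  ⇒  r_B = 5 − 1 = 4

rB=4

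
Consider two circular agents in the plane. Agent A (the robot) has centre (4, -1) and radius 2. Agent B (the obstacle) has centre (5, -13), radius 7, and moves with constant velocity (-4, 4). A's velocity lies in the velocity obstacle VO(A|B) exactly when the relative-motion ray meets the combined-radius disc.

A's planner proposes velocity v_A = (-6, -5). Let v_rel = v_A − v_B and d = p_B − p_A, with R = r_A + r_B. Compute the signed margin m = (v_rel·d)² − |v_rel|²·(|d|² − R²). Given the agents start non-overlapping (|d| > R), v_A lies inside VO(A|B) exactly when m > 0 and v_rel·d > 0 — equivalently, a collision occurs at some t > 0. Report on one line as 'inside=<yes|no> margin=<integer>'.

d = (1, -12),  |d|² = 145;  R = 2+7 = 9,  c = 145−9² = 64
v_rel = (-2, -9),  |v_rel|² = 85;  v_rel·d = (-2)·(1) + (-9)·(-12) = 106
85·t² − 212·t + 64 = 0  ⇒  m = 106² − 85·64 = 5796
m = 5796 > 0,  v_rel·d = 106 > 0  ⇒  inside

inside=yes margin=5796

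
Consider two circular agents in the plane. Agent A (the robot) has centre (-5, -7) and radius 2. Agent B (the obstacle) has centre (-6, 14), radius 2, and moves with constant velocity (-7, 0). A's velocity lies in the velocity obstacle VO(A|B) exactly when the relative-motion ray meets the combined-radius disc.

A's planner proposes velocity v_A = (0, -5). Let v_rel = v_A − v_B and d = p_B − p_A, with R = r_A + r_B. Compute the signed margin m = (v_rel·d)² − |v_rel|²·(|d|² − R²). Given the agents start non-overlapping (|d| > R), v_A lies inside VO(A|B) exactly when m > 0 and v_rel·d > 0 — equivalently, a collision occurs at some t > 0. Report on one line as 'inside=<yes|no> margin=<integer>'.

d = (-1, 21),  |d|² = 442;  R = 2+2 = 4,  c = 442−4² = 426
v_rel = (7, -5),  |v_rel|² = 74;  v_rel·d = (7)·(-1) + (-5)·(21) = -112
74·t² + 224·t + 426 = 0  ⇒  m = (-112)² − 74·426 = -18980
m = -18980 < 0,  v_rel·d = -112 < 0  ⇒  outside

inside=no margin=-18980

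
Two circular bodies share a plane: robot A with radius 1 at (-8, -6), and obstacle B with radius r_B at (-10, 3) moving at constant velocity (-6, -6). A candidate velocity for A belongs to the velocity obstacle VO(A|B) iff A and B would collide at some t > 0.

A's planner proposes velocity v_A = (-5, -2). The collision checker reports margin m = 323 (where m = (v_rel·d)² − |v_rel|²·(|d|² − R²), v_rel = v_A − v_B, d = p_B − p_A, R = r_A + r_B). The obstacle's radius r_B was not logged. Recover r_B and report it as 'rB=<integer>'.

m = 323
d = (-2, 9);  v_rel = (1, 4),  |v_rel|² = 17
v_rel×d = (1)·(9) − (4)·(-2) = 17
since m = R²·17 − 17²:  R² = (289 + 323) / 17 = 36
R = √36 = 6  ⇒  r_B = 6 − 1 = 5

rB=5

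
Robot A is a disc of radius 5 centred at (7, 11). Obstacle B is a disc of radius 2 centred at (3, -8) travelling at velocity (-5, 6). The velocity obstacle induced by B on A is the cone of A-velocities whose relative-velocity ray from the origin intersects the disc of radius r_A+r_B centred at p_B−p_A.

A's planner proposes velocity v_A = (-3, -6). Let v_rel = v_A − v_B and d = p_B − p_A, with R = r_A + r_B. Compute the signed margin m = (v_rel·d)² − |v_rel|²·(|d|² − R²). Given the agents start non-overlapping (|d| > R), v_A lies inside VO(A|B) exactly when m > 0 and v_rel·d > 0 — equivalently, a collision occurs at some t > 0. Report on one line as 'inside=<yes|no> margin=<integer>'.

d = (-4, -19),  |d|² = 377;  R = 5+2 = 7,  c = 377−7² = 328
v_rel = (2, -12),  |v_rel|² = 148;  v_rel·d = (2)·(-4) + (-12)·(-19) = 220
148·t² − 440·t + 328 = 0  ⇒  m = 220² − 148·328 = -144
m = -144 < 0,  v_rel·d = 220 > 0  ⇒  outside

inside=no margin=-144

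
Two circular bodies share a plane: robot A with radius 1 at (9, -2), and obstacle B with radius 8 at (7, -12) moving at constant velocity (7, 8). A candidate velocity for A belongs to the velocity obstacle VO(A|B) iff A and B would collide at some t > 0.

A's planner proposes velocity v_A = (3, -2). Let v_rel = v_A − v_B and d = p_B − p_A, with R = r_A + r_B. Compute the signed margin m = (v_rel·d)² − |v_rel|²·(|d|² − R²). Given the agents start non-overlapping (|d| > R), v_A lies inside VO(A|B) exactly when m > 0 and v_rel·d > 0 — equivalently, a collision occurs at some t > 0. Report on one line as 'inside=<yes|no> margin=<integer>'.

d = (-2, -10),  |d|² = 104;  R = 1+8 = 9,  c = 104−9² = 23
v_rel = (-4, -10),  |v_rel|² = 116;  v_rel·d = (-4)·(-2) + (-10)·(-10) = 108
116·t² − 216·t + 23 = 0  ⇒  m = 108² − 116·23 = 8996
m = 8996 > 0,  v_rel·d = 108 > 0  ⇒  inside

inside=yes margin=8996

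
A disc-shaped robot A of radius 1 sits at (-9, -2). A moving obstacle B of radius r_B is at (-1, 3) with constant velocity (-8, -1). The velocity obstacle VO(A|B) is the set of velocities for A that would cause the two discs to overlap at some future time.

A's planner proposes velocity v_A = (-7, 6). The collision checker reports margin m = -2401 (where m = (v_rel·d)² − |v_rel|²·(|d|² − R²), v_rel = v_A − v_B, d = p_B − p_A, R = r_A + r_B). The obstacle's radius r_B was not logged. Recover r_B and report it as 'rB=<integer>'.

m = -2401
d = (8, 5);  v_rel = (1, 7),  |v_rel|² = 50
v_rel×d = (1)·(5) − (7)·(8) = -51
since m = R²·50 − (-51)²:  R² = (2601 + -2401) / 50 = 4
R = √4 = 2  ⇒  r_B = 2 − 1 = 1

rB=1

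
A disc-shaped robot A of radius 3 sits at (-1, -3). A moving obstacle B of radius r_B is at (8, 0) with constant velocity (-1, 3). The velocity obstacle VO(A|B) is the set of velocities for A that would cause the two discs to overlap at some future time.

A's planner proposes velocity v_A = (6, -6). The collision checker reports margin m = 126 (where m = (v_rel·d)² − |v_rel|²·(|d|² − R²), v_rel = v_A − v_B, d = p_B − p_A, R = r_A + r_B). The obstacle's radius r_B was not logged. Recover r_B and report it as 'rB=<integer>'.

m = 126
d = (9, 3);  v_rel = (7, -9),  |v_rel|² = 130
v_rel×d = (7)·(3) − (-9)·(9) = 102
since m = R²·130 − 102²:  R² = (10404 + 126) / 130 = 81
R = √81 = 9  ⇒  r_B = 9 − 3 = 6

rB=6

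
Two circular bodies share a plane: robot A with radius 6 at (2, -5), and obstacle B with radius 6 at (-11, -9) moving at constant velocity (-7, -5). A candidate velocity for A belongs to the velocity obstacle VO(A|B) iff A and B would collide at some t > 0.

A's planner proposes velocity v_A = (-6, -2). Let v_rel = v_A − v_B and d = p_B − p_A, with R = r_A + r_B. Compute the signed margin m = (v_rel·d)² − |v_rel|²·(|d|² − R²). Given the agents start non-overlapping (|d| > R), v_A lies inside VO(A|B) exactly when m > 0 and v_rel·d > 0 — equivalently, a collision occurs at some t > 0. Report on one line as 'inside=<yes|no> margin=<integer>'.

d = (-13, -4),  |d|² = 185;  R = 6+6 = 12,  c = 185−12² = 41
v_rel = (1, 3),  |v_rel|² = 10;  v_rel·d = (1)·(-13) + (3)·(-4) = -25
10·t² + 50·t + 41 = 0  ⇒  m = (-25)² − 10·41 = 215
m = 215 > 0,  v_rel·d = -25 < 0  ⇒  outside

inside=no margin=215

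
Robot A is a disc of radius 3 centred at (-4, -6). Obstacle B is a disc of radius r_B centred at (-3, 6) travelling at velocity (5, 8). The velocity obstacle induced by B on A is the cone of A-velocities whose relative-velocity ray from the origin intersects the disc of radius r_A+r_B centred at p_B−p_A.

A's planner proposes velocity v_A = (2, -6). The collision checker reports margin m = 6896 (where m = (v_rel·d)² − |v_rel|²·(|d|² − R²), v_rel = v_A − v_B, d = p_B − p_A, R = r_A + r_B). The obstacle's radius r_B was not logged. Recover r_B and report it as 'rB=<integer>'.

m = 6896
d = (1, 12);  v_rel = (-3, -14),  |v_rel|² = 205
v_rel×d = (-3)·(12) − (-14)·(1) = -22
since m = R²·205 − (-22)²:  R² = (484 + 6896) / 205 = 36
R = √36 = 6  ⇒  r_B = 6 − 3 = 3

rB=3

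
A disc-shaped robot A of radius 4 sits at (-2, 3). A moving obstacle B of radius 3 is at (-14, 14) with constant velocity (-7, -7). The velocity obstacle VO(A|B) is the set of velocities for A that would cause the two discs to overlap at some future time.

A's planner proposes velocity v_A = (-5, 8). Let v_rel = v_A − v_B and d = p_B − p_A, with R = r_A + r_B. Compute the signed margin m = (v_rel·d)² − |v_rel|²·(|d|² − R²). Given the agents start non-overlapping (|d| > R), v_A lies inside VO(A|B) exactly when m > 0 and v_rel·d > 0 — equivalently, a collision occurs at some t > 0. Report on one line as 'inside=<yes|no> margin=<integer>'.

d = (-12, 11),  |d|² = 265;  R = 4+3 = 7,  c = 265−7² = 216
v_rel = (2, 15),  |v_rel|² = 229;  v_rel·d = (2)·(-12) + (15)·(11) = 141
229·t² − 282·t + 216 = 0  ⇒  m = 141² − 229·216 = -29583
m = -29583 < 0,  v_rel·d = 141 > 0  ⇒  outside

inside=no margin=-29583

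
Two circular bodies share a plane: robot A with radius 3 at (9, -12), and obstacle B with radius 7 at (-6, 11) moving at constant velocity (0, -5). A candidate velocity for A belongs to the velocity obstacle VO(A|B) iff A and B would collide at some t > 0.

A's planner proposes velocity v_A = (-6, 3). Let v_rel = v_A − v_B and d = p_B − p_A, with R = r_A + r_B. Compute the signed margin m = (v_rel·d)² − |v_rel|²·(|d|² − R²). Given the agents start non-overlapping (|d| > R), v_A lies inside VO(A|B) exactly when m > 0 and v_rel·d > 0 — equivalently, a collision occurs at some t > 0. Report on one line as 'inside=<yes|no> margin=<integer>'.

d = (-15, 23),  |d|² = 754;  R = 3+7 = 10,  c = 754−10² = 654
v_rel = (-6, 8),  |v_rel|² = 100;  v_rel·d = (-6)·(-15) + (8)·(23) = 274
100·t² − 548·t + 654 = 0  ⇒  m = 274² − 100·654 = 9676
m = 9676 > 0,  v_rel·d = 274 > 0  ⇒  inside

inside=yes margin=9676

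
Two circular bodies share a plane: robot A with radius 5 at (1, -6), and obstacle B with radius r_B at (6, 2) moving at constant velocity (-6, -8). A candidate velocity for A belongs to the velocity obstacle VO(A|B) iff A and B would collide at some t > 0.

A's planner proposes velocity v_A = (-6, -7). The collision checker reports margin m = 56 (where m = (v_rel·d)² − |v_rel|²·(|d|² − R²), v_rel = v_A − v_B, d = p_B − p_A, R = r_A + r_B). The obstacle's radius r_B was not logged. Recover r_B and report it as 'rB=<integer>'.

m = 56
d = (5, 8);  v_rel = (0, 1),  |v_rel|² = 1
v_rel×d = (0)·(8) − (1)·(5) = -5
since m = R²·1 − (-5)²:  R² = (25 + 56) / 1 = 81
R = √81 = 9  ⇒  r_B = 9 − 5 = 4

rB=4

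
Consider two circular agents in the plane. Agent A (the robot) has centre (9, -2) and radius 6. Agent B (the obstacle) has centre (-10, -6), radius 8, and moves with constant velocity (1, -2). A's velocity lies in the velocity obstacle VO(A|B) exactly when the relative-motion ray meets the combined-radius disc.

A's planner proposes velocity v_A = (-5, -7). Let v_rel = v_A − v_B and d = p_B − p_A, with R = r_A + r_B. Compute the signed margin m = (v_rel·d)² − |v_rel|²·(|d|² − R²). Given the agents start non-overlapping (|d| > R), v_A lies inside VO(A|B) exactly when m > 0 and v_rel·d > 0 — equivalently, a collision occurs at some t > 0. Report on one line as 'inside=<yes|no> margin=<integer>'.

d = (-19, -4),  |d|² = 377;  R = 6+8 = 14,  c = 377−14² = 181
v_rel = (-6, -5),  |v_rel|² = 61;  v_rel·d = (-6)·(-19) + (-5)·(-4) = 134
61·t² − 268·t + 181 = 0  ⇒  m = 134² − 61·181 = 6915
m = 6915 > 0,  v_rel·d = 134 > 0  ⇒  inside

inside=yes margin=6915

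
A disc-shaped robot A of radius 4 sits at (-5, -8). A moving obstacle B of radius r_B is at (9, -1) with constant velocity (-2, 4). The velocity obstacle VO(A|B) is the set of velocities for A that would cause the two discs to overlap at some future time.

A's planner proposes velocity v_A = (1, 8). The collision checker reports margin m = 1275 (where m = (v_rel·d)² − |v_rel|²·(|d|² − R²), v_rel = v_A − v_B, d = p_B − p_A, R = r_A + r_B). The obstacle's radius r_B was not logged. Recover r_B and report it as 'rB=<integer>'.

m = 1275
d = (14, 7);  v_rel = (3, 4),  |v_rel|² = 25
v_rel×d = (3)·(7) − (4)·(14) = -35
since m = R²·25 − (-35)²:  R² = (1225 + 1275) / 25 = 100
R = √100 = 10  ⇒  r_B = 10 − 4 = 6

rB=6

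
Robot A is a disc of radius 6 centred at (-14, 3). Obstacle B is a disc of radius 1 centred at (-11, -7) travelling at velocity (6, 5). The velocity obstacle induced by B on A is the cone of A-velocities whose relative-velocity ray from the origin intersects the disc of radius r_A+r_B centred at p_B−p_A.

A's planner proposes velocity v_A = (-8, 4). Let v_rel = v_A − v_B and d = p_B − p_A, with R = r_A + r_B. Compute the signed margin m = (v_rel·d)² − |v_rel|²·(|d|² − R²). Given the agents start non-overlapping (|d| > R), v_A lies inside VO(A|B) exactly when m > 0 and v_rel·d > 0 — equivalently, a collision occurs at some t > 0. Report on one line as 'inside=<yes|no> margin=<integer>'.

d = (3, -10),  |d|² = 109;  R = 6+1 = 7,  c = 109−7² = 60
v_rel = (-14, -1),  |v_rel|² = 197;  v_rel·d = (-14)·(3) + (-1)·(-10) = -32
197·t² + 64·t + 60 = 0  ⇒  m = (-32)² − 197·60 = -10796
m = -10796 < 0,  v_rel·d = -32 < 0  ⇒  outside

inside=no margin=-10796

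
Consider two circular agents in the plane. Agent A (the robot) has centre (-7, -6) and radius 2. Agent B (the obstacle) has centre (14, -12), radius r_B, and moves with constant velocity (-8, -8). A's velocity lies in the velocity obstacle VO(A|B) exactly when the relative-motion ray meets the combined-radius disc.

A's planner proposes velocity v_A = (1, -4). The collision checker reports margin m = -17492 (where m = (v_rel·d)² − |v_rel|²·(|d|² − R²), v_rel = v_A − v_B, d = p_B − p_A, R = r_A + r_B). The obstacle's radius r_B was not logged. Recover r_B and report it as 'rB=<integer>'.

m = -17492
d = (21, -6);  v_rel = (9, 4),  |v_rel|² = 97
v_rel×d = (9)·(-6) − (4)·(21) = -138
since m = R²·97 − (-138)²:  R² = (19044 + -17492) / 97 = 16
R = √16 = 4  ⇒  r_B = 4 − 2 = 2

rB=2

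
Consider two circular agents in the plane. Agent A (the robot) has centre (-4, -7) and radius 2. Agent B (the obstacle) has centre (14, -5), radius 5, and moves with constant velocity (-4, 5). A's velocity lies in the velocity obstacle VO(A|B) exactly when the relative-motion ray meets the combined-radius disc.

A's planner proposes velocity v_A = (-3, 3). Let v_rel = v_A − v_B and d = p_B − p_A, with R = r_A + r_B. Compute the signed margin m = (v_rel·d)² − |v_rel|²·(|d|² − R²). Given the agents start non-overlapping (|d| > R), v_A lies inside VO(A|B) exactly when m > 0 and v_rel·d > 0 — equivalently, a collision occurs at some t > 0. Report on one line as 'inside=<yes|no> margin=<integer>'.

d = (18, 2),  |d|² = 328;  R = 2+5 = 7,  c = 328−7² = 279
v_rel = (1, -2),  |v_rel|² = 5;  v_rel·d = (1)·(18) + (-2)·(2) = 14
5·t² − 28·t + 279 = 0  ⇒  m = 14² − 5·279 = -1199
m = -1199 < 0,  v_rel·d = 14 > 0  ⇒  outside

inside=no margin=-1199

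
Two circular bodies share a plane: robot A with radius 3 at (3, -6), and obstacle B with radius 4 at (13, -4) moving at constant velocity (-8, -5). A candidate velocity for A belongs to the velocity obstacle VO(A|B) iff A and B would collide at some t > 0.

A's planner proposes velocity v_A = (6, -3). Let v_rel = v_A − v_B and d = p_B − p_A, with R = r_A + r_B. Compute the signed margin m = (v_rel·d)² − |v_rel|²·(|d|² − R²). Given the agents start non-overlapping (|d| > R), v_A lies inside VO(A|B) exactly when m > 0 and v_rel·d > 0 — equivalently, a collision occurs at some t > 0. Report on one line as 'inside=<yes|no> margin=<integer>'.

d = (10, 2),  |d|² = 104;  R = 3+4 = 7,  c = 104−7² = 55
v_rel = (14, 2),  |v_rel|² = 200;  v_rel·d = (14)·(10) + (2)·(2) = 144
200·t² − 288·t + 55 = 0  ⇒  m = 144² − 200·55 = 9736
m = 9736 > 0,  v_rel·d = 144 > 0  ⇒  inside

inside=yes margin=9736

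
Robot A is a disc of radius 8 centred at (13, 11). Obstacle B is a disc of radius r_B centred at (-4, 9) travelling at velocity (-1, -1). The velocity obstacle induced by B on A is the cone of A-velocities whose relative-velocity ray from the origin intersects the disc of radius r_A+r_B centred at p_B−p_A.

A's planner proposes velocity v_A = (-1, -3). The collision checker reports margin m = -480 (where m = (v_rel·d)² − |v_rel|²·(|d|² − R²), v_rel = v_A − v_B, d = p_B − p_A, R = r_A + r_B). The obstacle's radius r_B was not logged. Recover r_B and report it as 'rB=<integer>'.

m = -480
d = (-17, -2);  v_rel = (0, -2),  |v_rel|² = 4
v_rel×d = (0)·(-2) − (-2)·(-17) = -34
since m = R²·4 − (-34)²:  R² = (1156 + -480) / 4 = 169
R = √169 = 13  ⇒  r_B = 13 − 8 = 5

rB=5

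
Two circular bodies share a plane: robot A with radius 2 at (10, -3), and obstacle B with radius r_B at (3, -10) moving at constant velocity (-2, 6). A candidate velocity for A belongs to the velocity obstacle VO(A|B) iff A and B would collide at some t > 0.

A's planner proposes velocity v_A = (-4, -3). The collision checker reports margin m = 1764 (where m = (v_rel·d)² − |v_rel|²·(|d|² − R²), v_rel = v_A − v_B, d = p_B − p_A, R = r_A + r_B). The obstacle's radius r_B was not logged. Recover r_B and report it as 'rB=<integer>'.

m = 1764
d = (-7, -7);  v_rel = (-2, -9),  |v_rel|² = 85
v_rel×d = (-2)·(-7) − (-9)·(-7) = -49
since m = R²·85 − (-49)²:  R² = (2401 + 1764) / 85 = 49
R = √49 = 7  ⇒  r_B = 7 − 2 = 5

rB=5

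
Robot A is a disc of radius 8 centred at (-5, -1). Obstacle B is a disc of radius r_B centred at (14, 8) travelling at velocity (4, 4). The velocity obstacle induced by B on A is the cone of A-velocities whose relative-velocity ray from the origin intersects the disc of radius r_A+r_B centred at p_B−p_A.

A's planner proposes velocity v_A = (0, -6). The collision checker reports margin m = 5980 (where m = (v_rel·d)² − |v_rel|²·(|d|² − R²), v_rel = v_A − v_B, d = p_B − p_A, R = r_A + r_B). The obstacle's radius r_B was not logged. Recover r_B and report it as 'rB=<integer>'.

m = 5980
d = (19, 9);  v_rel = (-4, -10),  |v_rel|² = 116
v_rel×d = (-4)·(9) − (-10)·(19) = 154
since m = R²·116 − 154²:  R² = (23716 + 5980) / 116 = 256
R = √256 = 16  ⇒  r_B = 16 − 8 = 8

rB=8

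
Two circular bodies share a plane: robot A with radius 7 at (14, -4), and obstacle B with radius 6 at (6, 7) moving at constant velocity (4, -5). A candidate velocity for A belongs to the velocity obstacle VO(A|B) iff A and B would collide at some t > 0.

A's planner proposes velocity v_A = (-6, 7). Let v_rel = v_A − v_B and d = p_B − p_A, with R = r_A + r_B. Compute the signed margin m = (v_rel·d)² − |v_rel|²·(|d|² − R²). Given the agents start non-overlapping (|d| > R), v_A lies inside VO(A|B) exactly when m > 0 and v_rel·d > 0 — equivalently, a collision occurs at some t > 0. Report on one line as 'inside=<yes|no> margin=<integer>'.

d = (-8, 11),  |d|² = 185;  R = 7+6 = 13,  c = 185−13² = 16
v_rel = (-10, 12),  |v_rel|² = 244;  v_rel·d = (-10)·(-8) + (12)·(11) = 212
244·t² − 424·t + 16 = 0  ⇒  m = 212² − 244·16 = 41040
m = 41040 > 0,  v_rel·d = 212 > 0  ⇒  inside

inside=yes margin=41040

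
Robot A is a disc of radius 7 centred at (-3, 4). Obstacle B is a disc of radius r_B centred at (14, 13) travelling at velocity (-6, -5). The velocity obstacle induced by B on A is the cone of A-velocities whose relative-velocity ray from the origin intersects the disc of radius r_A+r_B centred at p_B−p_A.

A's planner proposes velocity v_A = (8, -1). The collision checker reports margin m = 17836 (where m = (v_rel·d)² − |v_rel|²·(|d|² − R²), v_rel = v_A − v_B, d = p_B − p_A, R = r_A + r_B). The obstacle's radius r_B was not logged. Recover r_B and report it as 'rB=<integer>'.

m = 17836
d = (17, 9);  v_rel = (14, 4),  |v_rel|² = 212
v_rel×d = (14)·(9) − (4)·(17) = 58
since m = R²·212 − 58²:  R² = (3364 + 17836) / 212 = 100
R = √100 = 10  ⇒  r_B = 10 − 7 = 3

rB=3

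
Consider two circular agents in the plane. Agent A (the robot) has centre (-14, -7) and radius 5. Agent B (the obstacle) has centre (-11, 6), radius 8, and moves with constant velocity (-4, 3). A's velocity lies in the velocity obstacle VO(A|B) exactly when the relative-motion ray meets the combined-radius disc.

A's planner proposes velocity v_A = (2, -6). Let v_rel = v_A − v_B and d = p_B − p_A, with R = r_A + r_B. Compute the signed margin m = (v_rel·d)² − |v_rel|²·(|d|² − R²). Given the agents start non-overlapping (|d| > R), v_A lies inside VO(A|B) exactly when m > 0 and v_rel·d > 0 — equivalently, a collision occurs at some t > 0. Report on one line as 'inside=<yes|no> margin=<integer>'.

d = (3, 13),  |d|² = 178;  R = 5+8 = 13,  c = 178−13² = 9
v_rel = (6, -9),  |v_rel|² = 117;  v_rel·d = (6)·(3) + (-9)·(13) = -99
117·t² + 198·t + 9 = 0  ⇒  m = (-99)² − 117·9 = 8748
m = 8748 > 0,  v_rel·d = -99 < 0  ⇒  outside

inside=no margin=8748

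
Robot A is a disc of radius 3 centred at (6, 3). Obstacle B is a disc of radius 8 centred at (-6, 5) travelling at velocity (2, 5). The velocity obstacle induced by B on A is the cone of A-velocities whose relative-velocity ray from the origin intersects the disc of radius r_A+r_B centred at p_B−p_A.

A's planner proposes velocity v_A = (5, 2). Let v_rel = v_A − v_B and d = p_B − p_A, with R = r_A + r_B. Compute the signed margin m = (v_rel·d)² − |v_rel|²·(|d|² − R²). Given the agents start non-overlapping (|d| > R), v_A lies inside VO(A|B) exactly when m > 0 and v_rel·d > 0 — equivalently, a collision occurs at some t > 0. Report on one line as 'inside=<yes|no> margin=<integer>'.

d = (-12, 2),  |d|² = 148;  R = 3+8 = 11,  c = 148−11² = 27
v_rel = (3, -3),  |v_rel|² = 18;  v_rel·d = (3)·(-12) + (-3)·(2) = -42
18·t² + 84·t + 27 = 0  ⇒  m = (-42)² − 18·27 = 1278
m = 1278 > 0,  v_rel·d = -42 < 0  ⇒  outside

inside=no margin=1278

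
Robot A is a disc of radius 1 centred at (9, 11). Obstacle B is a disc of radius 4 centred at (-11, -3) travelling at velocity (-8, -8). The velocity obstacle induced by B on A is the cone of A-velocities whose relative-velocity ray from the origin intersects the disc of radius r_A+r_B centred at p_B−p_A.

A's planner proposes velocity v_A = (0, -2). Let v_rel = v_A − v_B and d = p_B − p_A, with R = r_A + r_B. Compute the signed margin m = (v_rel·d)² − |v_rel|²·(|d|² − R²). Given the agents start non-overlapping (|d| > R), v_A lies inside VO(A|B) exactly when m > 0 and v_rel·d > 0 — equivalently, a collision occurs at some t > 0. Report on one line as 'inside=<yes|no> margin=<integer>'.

d = (-20, -14),  |d|² = 596;  R = 1+4 = 5,  c = 596−5² = 571
v_rel = (8, 6),  |v_rel|² = 100;  v_rel·d = (8)·(-20) + (6)·(-14) = -244
100·t² + 488·t + 571 = 0  ⇒  m = (-244)² − 100·571 = 2436
m = 2436 > 0,  v_rel·d = -244 < 0  ⇒  outside

inside=no margin=2436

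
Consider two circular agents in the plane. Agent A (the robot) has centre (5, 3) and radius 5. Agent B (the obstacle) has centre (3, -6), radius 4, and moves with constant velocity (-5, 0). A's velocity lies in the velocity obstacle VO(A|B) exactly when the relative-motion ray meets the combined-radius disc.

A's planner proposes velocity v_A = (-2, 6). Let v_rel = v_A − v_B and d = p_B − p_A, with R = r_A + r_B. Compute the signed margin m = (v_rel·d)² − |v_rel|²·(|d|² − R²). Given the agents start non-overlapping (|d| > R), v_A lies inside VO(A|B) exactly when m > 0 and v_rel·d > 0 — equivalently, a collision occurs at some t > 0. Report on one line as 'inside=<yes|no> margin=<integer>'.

d = (-2, -9),  |d|² = 85;  R = 5+4 = 9,  c = 85−9² = 4
v_rel = (3, 6),  |v_rel|² = 45;  v_rel·d = (3)·(-2) + (6)·(-9) = -60
45·t² + 120·t + 4 = 0  ⇒  m = (-60)² − 45·4 = 3420
m = 3420 > 0,  v_rel·d = -60 < 0  ⇒  outside

inside=no margin=3420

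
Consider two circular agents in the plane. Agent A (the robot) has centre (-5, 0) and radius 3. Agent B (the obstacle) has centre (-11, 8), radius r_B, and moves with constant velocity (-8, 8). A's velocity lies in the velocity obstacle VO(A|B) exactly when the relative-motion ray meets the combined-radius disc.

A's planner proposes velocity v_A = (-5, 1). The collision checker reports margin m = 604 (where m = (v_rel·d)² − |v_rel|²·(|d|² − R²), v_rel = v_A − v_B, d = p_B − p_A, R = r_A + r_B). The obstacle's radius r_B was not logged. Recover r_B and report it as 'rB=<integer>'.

m = 604
d = (-6, 8);  v_rel = (3, -7),  |v_rel|² = 58
v_rel×d = (3)·(8) − (-7)·(-6) = -18
since m = R²·58 − (-18)²:  R² = (324 + 604) / 58 = 16
R = √16 = 4  ⇒  r_B = 4 − 3 = 1

rB=1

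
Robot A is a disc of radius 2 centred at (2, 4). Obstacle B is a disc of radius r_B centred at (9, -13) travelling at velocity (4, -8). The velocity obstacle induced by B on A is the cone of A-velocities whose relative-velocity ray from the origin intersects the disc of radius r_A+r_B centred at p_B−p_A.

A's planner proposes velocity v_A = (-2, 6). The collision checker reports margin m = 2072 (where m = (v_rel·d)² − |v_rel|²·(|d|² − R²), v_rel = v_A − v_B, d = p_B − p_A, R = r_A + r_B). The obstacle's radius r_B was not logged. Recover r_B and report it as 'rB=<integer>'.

m = 2072
d = (7, -17);  v_rel = (-6, 14),  |v_rel|² = 232
v_rel×d = (-6)·(-17) − (14)·(7) = 4
since m = R²·232 − 4²:  R² = (16 + 2072) / 232 = 9
R = √9 = 3  ⇒  r_B = 3 − 2 = 1

rB=1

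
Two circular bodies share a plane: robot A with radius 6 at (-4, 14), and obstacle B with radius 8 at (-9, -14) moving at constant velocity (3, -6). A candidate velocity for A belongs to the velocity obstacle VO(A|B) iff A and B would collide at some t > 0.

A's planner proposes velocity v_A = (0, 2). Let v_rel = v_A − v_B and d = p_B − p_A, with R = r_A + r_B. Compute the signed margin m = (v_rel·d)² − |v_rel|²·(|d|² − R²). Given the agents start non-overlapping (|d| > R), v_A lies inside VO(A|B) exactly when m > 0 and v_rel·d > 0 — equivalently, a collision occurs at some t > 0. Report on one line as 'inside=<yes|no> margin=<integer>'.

d = (-5, -28),  |d|² = 809;  R = 6+8 = 14,  c = 809−14² = 613
v_rel = (-3, 8),  |v_rel|² = 73;  v_rel·d = (-3)·(-5) + (8)·(-28) = -209
73·t² + 418·t + 613 = 0  ⇒  m = (-209)² − 73·613 = -1068
m = -1068 < 0,  v_rel·d = -209 < 0  ⇒  outside

inside=no margin=-1068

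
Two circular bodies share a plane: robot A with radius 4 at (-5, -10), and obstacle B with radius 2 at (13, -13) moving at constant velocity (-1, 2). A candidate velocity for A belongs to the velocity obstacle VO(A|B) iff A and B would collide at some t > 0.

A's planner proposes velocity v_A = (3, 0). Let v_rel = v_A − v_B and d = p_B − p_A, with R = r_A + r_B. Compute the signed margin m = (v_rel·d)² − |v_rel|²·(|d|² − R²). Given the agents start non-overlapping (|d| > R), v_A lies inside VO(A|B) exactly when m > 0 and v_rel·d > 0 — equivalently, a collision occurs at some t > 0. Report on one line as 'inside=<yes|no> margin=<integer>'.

d = (18, -3),  |d|² = 333;  R = 4+2 = 6,  c = 333−6² = 297
v_rel = (4, -2),  |v_rel|² = 20;  v_rel·d = (4)·(18) + (-2)·(-3) = 78
20·t² − 156·t + 297 = 0  ⇒  m = 78² − 20·297 = 144
m = 144 > 0,  v_rel·d = 78 > 0  ⇒  inside

inside=yes margin=144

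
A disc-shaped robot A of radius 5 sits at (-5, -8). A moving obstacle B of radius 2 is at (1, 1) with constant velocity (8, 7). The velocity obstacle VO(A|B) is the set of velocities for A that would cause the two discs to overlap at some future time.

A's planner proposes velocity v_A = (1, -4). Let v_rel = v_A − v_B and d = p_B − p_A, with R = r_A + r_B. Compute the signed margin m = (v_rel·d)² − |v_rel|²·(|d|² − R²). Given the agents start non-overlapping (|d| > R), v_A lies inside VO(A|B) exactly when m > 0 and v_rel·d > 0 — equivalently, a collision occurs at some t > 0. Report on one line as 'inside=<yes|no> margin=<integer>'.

d = (6, 9),  |d|² = 117;  R = 5+2 = 7,  c = 117−7² = 68
v_rel = (-7, -11),  |v_rel|² = 170;  v_rel·d = (-7)·(6) + (-11)·(9) = -141
170·t² + 282·t + 68 = 0  ⇒  m = (-141)² − 170·68 = 8321
m = 8321 > 0,  v_rel·d = -141 < 0  ⇒  outside

inside=no margin=8321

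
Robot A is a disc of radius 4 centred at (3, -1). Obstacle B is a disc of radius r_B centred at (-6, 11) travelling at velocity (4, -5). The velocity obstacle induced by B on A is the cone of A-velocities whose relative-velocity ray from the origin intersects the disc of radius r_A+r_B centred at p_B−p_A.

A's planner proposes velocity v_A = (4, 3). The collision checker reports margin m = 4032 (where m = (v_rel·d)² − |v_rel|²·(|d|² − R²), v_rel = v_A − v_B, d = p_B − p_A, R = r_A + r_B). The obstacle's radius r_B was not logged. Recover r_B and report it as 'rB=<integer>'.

m = 4032
d = (-9, 12);  v_rel = (0, 8),  |v_rel|² = 64
v_rel×d = (0)·(12) − (8)·(-9) = 72
since m = R²·64 − 72²:  R² = (5184 + 4032) / 64 = 144
R = √144 = 12  ⇒  r_B = 12 − 4 = 8

rB=8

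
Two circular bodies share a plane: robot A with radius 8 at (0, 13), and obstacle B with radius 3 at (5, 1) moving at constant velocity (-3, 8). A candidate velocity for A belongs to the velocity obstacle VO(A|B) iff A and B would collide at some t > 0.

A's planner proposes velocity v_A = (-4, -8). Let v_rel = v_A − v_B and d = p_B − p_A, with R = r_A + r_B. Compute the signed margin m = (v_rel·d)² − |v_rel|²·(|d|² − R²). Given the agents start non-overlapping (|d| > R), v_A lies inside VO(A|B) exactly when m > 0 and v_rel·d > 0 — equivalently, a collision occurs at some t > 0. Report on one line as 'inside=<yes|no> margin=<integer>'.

d = (5, -12),  |d|² = 169;  R = 8+3 = 11,  c = 169−11² = 48
v_rel = (-1, -16),  |v_rel|² = 257;  v_rel·d = (-1)·(5) + (-16)·(-12) = 187
257·t² − 374·t + 48 = 0  ⇒  m = 187² − 257·48 = 22633
m = 22633 > 0,  v_rel·d = 187 > 0  ⇒  inside

inside=yes margin=22633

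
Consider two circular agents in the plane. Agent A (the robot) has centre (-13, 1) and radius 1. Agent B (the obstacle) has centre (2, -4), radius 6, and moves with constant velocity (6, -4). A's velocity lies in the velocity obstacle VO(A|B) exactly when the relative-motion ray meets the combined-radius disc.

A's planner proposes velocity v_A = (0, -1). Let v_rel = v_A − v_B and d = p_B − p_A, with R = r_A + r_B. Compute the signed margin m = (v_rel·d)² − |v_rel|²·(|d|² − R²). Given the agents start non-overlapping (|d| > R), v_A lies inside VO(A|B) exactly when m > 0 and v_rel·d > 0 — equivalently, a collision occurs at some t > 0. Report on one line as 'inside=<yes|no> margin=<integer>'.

d = (15, -5),  |d|² = 250;  R = 1+6 = 7,  c = 250−7² = 201
v_rel = (-6, 3),  |v_rel|² = 45;  v_rel·d = (-6)·(15) + (3)·(-5) = -105
45·t² + 210·t + 201 = 0  ⇒  m = (-105)² − 45·201 = 1980
m = 1980 > 0,  v_rel·d = -105 < 0  ⇒  outside

inside=no margin=1980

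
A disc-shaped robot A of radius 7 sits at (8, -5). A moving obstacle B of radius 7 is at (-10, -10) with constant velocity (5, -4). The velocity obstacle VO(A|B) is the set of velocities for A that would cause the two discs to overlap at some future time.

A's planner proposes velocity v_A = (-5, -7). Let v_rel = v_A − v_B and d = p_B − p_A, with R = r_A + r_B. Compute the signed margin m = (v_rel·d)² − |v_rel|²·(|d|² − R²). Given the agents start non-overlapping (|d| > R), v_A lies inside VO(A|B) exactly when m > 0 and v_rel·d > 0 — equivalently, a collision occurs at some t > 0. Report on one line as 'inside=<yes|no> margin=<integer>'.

d = (-18, -5),  |d|² = 349;  R = 7+7 = 14,  c = 349−14² = 153
v_rel = (-10, -3),  |v_rel|² = 109;  v_rel·d = (-10)·(-18) + (-3)·(-5) = 195
109·t² − 390·t + 153 = 0  ⇒  m = 195² − 109·153 = 21348
m = 21348 > 0,  v_rel·d = 195 > 0  ⇒  inside

inside=yes margin=21348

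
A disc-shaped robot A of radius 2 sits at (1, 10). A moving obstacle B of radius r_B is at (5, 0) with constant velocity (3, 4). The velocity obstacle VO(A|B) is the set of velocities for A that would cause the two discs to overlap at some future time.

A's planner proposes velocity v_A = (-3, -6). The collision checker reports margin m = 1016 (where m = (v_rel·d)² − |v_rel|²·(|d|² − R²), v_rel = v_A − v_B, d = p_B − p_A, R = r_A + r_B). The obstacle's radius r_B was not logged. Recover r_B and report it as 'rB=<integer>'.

m = 1016
d = (4, -10);  v_rel = (-6, -10),  |v_rel|² = 136
v_rel×d = (-6)·(-10) − (-10)·(4) = 100
since m = R²·136 − 100²:  R² = (10000 + 1016) / 136 = 81
R = √81 = 9  ⇒  r_B = 9 − 2 = 7

rB=7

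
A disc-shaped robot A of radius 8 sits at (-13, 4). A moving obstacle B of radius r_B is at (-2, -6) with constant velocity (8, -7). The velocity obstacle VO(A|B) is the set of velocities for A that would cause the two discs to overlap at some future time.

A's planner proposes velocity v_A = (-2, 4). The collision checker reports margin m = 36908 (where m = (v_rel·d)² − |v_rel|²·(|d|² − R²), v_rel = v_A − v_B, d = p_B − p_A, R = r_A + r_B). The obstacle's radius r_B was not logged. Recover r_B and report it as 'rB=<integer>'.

m = 36908
d = (11, -10);  v_rel = (-10, 11),  |v_rel|² = 221
v_rel×d = (-10)·(-10) − (11)·(11) = -21
since m = R²·221 − (-21)²:  R² = (441 + 36908) / 221 = 169
R = √169 = 13  ⇒  r_B = 13 − 8 = 5

rB=5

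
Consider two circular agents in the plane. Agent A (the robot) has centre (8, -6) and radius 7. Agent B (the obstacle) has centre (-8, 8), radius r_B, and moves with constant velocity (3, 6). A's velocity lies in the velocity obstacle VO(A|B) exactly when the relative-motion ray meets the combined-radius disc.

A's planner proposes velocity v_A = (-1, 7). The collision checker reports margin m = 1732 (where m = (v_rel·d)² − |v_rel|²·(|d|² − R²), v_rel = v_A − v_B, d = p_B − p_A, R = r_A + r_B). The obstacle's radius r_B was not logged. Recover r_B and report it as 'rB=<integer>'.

m = 1732
d = (-16, 14);  v_rel = (-4, 1),  |v_rel|² = 17
v_rel×d = (-4)·(14) − (1)·(-16) = -40
since m = R²·17 − (-40)²:  R² = (1600 + 1732) / 17 = 196
R = √196 = 14  ⇒  r_B = 14 − 7 = 7

rB=7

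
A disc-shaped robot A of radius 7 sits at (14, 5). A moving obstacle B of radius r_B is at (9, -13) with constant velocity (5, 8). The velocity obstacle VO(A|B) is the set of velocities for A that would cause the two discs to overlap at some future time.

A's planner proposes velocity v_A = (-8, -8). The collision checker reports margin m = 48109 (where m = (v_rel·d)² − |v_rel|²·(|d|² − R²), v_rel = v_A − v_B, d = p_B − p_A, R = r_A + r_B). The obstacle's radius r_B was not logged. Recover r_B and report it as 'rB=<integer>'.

m = 48109
d = (-5, -18);  v_rel = (-13, -16),  |v_rel|² = 425
v_rel×d = (-13)·(-18) − (-16)·(-5) = 154
since m = R²·425 − 154²:  R² = (23716 + 48109) / 425 = 169
R = √169 = 13  ⇒  r_B = 13 − 7 = 6

rB=6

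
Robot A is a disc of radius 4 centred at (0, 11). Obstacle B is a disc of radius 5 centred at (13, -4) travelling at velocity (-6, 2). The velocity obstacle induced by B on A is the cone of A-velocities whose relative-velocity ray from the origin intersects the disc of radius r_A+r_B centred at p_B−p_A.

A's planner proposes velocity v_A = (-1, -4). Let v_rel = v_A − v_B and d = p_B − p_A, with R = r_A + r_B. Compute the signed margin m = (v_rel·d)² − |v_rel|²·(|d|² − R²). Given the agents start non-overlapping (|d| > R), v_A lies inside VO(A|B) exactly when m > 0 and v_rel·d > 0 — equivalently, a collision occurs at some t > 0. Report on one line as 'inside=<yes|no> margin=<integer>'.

d = (13, -15),  |d|² = 394;  R = 4+5 = 9,  c = 394−9² = 313
v_rel = (5, -6),  |v_rel|² = 61;  v_rel·d = (5)·(13) + (-6)·(-15) = 155
61·t² − 310·t + 313 = 0  ⇒  m = 155² − 61·313 = 4932
m = 4932 > 0,  v_rel·d = 155 > 0  ⇒  inside

inside=yes margin=4932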